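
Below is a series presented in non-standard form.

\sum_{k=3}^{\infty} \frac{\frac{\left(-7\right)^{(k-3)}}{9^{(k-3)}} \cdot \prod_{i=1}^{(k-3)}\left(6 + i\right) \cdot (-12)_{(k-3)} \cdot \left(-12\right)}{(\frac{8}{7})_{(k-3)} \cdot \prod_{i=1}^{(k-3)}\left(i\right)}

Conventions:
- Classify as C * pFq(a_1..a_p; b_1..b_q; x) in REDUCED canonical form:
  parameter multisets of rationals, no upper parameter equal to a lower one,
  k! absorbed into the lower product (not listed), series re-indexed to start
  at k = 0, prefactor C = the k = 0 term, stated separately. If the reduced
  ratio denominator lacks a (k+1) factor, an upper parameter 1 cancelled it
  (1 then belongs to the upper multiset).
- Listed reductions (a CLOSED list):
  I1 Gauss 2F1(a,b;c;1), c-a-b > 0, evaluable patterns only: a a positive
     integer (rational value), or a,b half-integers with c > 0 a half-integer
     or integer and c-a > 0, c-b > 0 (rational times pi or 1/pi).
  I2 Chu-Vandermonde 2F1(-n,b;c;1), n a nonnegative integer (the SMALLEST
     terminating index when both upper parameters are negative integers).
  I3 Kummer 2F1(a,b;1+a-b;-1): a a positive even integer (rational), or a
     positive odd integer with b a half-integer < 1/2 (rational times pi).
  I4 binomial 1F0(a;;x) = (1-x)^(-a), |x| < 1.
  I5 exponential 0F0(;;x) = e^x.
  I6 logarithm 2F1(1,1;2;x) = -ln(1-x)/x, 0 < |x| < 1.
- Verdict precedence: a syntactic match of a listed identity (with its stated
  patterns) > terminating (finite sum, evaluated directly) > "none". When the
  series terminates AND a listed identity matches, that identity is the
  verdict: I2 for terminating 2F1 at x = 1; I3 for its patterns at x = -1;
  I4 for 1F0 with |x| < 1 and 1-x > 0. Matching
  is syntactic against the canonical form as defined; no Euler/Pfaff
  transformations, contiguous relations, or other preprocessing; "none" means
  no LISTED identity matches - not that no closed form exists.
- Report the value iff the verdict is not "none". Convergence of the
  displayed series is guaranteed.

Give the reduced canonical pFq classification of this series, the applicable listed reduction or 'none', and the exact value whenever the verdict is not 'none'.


Classification (C = -12): 2F1 with upper {-12, 7}, lower {\frac{8}{7}}, argument x = -\frac{7}{9}. Verdict: terminating - upper parameter -12 makes this a finite sum (last index 12), evaluated exactly. Its exact value is -\frac{41912563552372663522112479}{5278931261743862700}.

The tell: t_0 being -12, the running product (C = -12) telescopes to a rising factorial.
Step ratio: r(k) = -\frac{7}{9} * (k-12) (k+7) / [(k+\frac{8}{7}) (k+1)] ; factor over Q: parameters, x = -\frac{7}{9}, and C = -12.


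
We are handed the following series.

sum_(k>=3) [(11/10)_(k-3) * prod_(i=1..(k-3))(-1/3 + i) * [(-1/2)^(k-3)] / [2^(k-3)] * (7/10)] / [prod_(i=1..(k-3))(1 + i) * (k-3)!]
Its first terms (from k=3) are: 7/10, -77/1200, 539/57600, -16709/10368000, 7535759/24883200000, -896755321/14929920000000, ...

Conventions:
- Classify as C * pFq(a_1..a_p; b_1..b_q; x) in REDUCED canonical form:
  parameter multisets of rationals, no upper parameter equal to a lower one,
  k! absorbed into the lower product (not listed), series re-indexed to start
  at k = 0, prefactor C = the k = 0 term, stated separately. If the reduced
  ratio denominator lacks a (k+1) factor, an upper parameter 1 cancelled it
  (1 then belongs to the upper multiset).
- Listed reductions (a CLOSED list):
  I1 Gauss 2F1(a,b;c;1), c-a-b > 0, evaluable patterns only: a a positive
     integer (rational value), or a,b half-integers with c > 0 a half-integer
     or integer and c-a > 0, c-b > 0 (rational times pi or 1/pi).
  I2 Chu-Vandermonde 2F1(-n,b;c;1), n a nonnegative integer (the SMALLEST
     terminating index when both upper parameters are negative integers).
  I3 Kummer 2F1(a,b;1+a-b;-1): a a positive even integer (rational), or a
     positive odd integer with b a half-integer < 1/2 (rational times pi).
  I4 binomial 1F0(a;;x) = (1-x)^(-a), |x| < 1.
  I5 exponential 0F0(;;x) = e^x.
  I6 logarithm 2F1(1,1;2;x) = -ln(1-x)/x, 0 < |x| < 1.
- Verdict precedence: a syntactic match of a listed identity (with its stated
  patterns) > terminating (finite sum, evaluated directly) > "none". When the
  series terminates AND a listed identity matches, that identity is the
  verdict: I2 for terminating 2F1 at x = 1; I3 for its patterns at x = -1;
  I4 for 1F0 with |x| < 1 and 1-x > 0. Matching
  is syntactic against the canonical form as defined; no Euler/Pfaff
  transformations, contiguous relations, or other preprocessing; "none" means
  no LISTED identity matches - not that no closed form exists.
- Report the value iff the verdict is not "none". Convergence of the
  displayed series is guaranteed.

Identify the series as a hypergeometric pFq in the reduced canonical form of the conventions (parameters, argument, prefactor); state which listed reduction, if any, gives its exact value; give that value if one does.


Key observation: x = (-1/4) and the two k-th powers (C = 7/10, x = -1/4) combine into one argument.
Adjacent-term ratio: r(k) = (-1/4) * (k+2/3) (k+11/10) / [(k+2) (k+1)] - rational in k. x = (-1/4); t_0 = 7/10; negate the roots.

At argument -1/4: a 2F1 with upper {2/3, 11/10}, lower {2}, scaled by C = 7/10. Verdict: none (x = -1/4): each listed identity misses the multisets {2/3, 11/10} ; {2}.


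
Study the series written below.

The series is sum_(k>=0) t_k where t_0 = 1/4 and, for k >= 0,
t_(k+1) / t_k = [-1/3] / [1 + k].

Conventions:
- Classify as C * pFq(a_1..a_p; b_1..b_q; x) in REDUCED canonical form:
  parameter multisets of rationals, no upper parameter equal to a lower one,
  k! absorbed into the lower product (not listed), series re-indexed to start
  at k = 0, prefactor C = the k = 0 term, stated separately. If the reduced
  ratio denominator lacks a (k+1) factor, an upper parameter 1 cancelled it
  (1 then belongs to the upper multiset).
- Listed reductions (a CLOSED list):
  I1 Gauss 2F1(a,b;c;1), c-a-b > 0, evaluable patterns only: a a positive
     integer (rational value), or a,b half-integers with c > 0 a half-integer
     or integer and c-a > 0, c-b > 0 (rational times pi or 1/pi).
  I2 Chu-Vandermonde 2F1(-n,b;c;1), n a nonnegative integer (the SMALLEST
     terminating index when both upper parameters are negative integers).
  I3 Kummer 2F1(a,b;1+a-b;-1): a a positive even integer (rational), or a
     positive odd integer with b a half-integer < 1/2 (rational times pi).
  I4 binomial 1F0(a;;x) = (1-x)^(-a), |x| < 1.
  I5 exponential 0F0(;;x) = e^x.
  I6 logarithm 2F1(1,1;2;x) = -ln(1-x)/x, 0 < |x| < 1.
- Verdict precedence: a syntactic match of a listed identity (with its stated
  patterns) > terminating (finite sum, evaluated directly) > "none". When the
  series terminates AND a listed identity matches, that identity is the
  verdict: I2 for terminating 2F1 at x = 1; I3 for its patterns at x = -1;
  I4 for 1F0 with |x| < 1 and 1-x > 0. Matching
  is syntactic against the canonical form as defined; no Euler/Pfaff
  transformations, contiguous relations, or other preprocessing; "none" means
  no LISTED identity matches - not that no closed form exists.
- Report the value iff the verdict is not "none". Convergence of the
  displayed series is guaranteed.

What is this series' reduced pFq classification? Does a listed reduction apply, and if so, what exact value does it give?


The series (x = -1/3) is 0F0: upper {-}, lower {-}, prefactor 1/4. Verdict: this is the exponential series (I5) (the 0F0 exponential series at x = -1/3). Value: (1/4) * e^(-1/3).

The tell: x = (-1/3) and roots of the ratio polynomials (prefactor 1/4) are the negated parameters.
Step ratio: r(k) = (-1/3) * 1 / [(k+1)] - rational in k. x = (-1/3); t_0 = 1/4; negate the roots.


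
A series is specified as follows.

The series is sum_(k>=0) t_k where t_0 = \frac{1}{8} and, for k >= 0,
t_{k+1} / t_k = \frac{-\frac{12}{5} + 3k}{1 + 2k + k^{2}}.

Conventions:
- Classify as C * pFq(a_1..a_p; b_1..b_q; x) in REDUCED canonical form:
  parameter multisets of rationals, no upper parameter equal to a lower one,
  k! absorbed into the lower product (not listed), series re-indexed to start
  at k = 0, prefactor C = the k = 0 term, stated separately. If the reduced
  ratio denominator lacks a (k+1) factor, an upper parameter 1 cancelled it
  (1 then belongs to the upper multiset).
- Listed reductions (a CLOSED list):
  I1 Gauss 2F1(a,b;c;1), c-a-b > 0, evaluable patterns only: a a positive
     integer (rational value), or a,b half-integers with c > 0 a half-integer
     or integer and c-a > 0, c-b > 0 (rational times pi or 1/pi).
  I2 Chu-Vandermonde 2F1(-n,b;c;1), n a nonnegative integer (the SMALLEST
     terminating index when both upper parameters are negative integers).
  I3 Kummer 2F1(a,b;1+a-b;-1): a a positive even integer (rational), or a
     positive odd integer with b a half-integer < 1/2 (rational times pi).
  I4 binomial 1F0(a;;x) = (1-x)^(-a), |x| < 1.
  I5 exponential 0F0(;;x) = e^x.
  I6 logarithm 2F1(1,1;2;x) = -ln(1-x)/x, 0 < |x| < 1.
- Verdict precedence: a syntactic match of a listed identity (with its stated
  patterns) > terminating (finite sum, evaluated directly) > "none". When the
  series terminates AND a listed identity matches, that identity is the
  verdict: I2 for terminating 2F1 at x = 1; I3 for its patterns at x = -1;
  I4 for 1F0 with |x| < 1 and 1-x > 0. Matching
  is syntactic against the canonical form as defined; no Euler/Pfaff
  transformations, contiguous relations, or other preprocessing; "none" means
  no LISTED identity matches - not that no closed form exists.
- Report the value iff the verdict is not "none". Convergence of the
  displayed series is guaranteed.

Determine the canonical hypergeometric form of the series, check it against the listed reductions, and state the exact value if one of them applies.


This is \frac{1}{8} * 1F1(-\frac{4}{5}; 1; 3) in reduced canonical form. Verdict: none (x = 3): each listed identity misses the multisets {-\frac{4}{5}} ; {1}.

Key step: t_0 = \frac{1}{8} here, and roots of the ratio polynomials (C = 1/8, x = 3) are the negated parameters.
Consecutive-term ratio: r(k) = 3 * (k-\frac{4}{5}) / [(k+1) (k+1)] - rational in k. x = 3; t_0 = \frac{1}{8}; negate the roots.


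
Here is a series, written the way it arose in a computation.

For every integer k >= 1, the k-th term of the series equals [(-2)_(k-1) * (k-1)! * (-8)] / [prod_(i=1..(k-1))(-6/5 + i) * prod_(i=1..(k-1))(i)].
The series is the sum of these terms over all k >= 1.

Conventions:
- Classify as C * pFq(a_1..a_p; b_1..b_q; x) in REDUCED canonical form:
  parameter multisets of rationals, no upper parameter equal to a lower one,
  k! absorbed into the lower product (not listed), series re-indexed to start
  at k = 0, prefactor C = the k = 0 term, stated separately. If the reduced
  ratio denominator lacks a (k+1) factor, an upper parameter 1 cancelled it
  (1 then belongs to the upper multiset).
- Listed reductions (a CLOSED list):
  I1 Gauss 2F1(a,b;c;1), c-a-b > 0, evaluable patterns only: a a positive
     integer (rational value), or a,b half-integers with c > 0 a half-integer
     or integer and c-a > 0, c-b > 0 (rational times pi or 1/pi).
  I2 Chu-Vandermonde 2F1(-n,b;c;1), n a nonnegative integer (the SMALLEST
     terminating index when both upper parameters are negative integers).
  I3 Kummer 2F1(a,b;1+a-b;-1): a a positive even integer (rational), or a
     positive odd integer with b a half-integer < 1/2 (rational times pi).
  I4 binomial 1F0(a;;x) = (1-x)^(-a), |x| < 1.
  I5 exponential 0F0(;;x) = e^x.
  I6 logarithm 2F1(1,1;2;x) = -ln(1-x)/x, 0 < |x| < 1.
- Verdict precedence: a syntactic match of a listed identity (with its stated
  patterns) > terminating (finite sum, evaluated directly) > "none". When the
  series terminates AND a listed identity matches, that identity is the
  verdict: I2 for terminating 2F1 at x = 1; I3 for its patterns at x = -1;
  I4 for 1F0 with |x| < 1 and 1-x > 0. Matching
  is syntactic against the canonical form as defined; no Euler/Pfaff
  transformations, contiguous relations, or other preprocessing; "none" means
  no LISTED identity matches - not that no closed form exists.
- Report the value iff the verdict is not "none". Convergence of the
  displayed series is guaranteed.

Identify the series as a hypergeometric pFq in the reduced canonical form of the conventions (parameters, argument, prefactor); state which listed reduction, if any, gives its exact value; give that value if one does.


With C = -8: the canonical form is 2F1(-2, 1; -1/5; 1). Verdict (x = 1): Chu-Vandermonde (I2) applies (terminating 2F1 at x = 1 with n = 2, b = 1, c = -1/5). Exact value: 12.

Structural cue: t_0 being -8, the factorial ratio (prefactor -8) (k+a-1)!/(a-1)! is a rising factorial (a)_k.
Step ratio: r(k) = 1 * (k-2) (k+1) / [(k-1/5) (k+1)] - rational in k. x = 1; t_0 = -8; negate the roots.


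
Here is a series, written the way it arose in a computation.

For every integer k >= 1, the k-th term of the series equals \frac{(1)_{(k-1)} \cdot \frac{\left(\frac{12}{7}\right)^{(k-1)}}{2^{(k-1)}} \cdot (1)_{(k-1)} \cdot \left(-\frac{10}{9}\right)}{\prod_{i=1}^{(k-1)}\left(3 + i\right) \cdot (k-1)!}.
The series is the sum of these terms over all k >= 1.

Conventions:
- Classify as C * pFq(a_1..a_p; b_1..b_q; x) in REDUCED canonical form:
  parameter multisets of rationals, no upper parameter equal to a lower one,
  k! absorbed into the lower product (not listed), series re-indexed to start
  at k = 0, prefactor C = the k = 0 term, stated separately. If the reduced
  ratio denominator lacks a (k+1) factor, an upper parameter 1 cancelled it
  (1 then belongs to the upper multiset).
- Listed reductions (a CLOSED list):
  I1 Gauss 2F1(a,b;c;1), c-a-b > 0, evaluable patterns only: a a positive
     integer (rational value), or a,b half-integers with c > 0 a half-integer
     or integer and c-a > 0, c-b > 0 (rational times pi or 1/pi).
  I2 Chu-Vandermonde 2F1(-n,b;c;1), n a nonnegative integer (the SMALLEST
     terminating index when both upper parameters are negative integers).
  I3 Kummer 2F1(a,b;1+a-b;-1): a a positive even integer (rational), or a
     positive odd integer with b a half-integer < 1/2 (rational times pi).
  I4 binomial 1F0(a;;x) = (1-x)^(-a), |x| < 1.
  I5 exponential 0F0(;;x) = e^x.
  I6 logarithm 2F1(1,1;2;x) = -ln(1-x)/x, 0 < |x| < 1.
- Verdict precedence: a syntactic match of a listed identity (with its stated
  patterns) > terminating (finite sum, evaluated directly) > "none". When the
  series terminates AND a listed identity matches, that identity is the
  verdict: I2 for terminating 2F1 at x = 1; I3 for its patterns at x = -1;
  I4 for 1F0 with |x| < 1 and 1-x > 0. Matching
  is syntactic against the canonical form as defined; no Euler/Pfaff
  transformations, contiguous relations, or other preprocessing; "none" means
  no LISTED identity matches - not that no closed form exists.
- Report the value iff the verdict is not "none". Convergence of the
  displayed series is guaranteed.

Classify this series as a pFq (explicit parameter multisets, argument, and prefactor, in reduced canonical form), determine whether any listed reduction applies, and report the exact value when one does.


Classification (C = -\frac{10}{9}): 2F1 with upper {1, 1}, lower {4}, argument x = \frac{6}{7}. Verdict: none. A 2F1 with upper {1, 1} fits none of I1-I6 at x = \frac{6}{7}; the sum runs forever.

Key observation: t_0 = -\frac{10}{9} here, and the lower running product (C = -10/9, x = 6/7) is a rising factorial.
Adjacent-term ratio: r(k) = \frac{6}{7} * (k+1) (k+1) / [(k+4) (k+1)] - rational in k. x = \frac{6}{7}; t_0 = -\frac{10}{9}; negate the roots.


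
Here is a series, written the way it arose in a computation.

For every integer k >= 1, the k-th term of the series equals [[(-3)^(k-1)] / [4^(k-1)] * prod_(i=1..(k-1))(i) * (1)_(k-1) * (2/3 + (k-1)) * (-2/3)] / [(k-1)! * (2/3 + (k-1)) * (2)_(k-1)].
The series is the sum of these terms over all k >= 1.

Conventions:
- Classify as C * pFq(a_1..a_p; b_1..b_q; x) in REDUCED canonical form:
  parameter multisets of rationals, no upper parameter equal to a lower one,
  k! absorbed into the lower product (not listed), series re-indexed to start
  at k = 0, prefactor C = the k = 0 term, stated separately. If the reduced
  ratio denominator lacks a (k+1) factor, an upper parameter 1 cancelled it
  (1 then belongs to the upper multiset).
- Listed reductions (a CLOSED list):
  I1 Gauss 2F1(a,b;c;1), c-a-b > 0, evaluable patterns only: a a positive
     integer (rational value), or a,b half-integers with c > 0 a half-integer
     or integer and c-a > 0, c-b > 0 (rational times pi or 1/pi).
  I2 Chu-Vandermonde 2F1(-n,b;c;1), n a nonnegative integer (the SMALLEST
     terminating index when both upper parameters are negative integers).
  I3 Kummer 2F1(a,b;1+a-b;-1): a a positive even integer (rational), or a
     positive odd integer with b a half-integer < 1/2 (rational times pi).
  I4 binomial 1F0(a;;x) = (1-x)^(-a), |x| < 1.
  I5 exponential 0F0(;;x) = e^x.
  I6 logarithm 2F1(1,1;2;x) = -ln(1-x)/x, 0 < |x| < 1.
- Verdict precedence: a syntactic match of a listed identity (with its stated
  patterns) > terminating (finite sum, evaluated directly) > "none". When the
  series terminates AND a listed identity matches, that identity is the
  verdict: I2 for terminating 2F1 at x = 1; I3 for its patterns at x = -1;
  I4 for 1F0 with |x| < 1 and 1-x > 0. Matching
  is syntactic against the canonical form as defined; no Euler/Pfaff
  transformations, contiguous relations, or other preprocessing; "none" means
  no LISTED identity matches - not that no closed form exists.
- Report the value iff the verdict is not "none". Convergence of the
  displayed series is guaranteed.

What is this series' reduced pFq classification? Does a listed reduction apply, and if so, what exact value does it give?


Classification (C = -2/3): 2F1 with upper {1, 1}, lower {2}, argument x = -3/4. Verdict: the logarithmic series (I6) applies (the logarithm: parameters (1,1;2), x = -3/4). Hence: (-8/9) * ln(7/4).

First insight: t_0 being -2/3, the two geometric factors (C = -2/3) combine into one argument.
Ratio: r(k) = (-3/4) * (k+1) (k+1) / [(k+2) (k+1)] - rational; roots negated = parameters, x = (-3/4), C = -2/3.


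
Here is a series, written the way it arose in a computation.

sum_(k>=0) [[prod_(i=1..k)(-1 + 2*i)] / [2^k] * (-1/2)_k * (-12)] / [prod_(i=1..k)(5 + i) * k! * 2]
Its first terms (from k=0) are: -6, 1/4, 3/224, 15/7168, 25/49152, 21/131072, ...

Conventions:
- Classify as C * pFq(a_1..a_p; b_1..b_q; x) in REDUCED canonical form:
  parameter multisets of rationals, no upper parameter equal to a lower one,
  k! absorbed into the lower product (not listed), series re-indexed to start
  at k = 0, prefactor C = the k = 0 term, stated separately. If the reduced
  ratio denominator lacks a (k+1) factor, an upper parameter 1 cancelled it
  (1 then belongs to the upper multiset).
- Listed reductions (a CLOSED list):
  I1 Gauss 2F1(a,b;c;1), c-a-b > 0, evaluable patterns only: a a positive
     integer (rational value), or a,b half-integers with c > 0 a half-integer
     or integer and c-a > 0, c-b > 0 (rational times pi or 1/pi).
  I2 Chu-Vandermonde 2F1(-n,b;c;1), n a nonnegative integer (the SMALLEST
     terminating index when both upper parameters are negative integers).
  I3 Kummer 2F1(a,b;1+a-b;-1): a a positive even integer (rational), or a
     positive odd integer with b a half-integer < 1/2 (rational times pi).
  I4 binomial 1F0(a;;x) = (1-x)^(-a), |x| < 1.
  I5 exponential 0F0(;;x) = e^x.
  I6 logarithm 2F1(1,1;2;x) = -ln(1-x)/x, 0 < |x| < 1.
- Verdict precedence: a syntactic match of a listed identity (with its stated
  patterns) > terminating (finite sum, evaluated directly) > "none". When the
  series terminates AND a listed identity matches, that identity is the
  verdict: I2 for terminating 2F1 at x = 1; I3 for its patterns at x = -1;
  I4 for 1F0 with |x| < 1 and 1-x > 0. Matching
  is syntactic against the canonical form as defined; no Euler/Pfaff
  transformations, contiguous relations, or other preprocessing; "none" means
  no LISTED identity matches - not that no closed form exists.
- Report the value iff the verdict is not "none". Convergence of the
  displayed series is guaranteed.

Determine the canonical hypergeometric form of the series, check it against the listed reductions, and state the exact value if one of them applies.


This is -6 * 2F1(-1/2, 1/2; 6; 1) in reduced canonical form. Verdict: Gauss (I1, half-integer pattern) applies (x = 1; upper {-1/2, 1/2} half-integers, c = 6 in the evaluable pattern). Value: (-262144/14553) / pi.

Structural cue: from the first term -6: the odd product 1*3*...*(2k-1) (C = -6) is 2^k (1/2)_k.
Adjacent-term ratio: r(k) = 1 * (k-1/2) (k+1/2) / [(k+6) (k+1)] ; factor over Q: parameters, x = 1, and C = -6.


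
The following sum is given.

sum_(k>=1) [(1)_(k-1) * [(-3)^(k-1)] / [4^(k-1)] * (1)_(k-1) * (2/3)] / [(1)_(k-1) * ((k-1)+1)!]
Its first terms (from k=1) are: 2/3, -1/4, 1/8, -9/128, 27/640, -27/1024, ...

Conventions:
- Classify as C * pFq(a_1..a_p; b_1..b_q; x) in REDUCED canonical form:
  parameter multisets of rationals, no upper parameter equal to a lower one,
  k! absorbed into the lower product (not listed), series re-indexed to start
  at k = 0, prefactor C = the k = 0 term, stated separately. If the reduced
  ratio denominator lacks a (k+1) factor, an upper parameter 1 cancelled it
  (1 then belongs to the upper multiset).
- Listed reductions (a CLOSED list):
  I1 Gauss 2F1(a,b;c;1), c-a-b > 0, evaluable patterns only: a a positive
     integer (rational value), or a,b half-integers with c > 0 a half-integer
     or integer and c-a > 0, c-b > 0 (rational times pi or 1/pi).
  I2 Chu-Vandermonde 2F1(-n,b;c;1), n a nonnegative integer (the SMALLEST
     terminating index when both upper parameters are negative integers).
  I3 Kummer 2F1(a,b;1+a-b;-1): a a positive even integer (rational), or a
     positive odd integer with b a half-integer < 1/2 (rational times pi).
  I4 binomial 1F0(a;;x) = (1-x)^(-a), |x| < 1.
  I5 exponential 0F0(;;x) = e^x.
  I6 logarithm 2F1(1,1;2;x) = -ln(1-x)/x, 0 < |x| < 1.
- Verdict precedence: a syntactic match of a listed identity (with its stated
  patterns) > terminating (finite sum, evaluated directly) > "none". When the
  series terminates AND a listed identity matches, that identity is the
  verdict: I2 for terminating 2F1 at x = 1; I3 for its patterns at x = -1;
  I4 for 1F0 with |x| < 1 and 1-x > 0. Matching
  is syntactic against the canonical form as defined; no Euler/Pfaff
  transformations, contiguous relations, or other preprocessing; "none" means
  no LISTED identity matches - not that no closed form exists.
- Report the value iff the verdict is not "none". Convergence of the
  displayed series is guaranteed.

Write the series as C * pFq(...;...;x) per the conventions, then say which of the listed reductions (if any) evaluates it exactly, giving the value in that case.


Key step: from the first term 2/3: the two geometric factors (C = 2/3, x = -3/4) combine into one argument.
Step ratio: r(k) = (-3/4) * (k+1) (k+1) / [(k+2) (k+1)] - rational in k, leading ratio (-3/4); with t_0 = 2/3, classification follows.

This is 2/3 * 2F1(1, 1; 2; -3/4) in reduced canonical form. Verdict: logarithm (I6) matches (the logarithm: parameters (1,1;2), x = -3/4). Sum: (8/9) * ln(7/4).


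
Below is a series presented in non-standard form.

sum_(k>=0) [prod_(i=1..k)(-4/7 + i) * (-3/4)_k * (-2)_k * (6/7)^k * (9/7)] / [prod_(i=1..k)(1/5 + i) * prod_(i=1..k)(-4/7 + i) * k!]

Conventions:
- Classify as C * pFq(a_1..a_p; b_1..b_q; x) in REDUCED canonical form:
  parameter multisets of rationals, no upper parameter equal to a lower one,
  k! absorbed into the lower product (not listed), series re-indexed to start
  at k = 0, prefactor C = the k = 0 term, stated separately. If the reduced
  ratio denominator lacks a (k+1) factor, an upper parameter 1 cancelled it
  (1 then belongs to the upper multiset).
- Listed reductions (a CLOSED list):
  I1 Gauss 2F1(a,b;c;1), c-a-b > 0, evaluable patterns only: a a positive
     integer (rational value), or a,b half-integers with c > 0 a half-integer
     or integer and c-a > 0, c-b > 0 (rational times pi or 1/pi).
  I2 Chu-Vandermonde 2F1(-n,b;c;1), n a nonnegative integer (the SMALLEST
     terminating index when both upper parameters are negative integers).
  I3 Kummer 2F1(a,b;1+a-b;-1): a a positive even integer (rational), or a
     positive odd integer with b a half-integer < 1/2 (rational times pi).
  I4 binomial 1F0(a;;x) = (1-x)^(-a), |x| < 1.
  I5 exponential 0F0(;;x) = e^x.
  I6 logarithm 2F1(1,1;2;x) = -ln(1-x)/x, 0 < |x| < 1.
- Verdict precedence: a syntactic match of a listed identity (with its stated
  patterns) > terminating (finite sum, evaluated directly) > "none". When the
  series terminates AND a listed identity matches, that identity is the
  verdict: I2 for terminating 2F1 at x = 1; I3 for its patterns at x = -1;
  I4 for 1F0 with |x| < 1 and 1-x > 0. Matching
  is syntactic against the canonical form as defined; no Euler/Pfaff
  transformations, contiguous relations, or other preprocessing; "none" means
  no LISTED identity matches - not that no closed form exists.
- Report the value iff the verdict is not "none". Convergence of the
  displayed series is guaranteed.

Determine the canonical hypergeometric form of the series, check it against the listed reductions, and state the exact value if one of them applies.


Prefactor 9/7, argument 6/7: 2F1 with upper {-2, -3/4} over lower {6/5}. Verdict: terminating - the sum ends at index 2 because -2 is a negative integer; exact evaluation follows. Its exact value is 78363/30184.

First insight: with t_0 = 9/7, the lower running product (C = 9/7) is a rising factorial.
Adjacent-term ratio: r(k) = (6/7) * (k-2) (k-3/4) / [(k+6/5) (k+1)] - poly over poly, x = (6/7) from leading terms; C = 9/7 at k = 0.


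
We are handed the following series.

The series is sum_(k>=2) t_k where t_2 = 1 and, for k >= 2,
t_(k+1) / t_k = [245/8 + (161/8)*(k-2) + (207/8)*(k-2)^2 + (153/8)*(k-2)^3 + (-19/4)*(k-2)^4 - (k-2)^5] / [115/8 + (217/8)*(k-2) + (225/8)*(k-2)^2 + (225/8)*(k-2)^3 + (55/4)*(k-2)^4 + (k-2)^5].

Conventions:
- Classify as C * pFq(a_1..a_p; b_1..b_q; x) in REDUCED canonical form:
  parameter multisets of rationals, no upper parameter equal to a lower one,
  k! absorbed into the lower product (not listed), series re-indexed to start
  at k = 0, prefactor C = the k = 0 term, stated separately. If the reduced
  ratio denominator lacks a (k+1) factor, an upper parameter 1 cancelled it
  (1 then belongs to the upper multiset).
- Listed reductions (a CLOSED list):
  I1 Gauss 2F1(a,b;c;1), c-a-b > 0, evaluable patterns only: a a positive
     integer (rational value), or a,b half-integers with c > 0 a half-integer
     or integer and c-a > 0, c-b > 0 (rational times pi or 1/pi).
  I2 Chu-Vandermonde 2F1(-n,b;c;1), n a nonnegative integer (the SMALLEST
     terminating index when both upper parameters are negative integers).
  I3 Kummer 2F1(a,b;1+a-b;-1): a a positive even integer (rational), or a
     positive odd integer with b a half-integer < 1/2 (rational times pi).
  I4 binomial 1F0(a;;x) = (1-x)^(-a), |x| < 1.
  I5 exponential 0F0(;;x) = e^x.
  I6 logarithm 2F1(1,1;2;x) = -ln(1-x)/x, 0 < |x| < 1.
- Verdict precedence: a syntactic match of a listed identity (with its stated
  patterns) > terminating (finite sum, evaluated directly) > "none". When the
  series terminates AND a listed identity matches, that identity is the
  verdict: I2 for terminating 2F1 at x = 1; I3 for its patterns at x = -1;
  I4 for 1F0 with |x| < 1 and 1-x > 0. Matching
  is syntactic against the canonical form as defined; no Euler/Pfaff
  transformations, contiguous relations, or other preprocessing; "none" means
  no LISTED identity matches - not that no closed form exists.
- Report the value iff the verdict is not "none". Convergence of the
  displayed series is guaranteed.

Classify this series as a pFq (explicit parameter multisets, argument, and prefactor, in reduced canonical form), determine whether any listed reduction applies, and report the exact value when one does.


The series (x = -1) is 2F1: upper {-7/2, 7}, lower {23/2}, prefactor 1. Verdict: this is the Kummer evaluation I3 (x = -1; c = 23/2 equals 1+a-b for upper {-7/2, 7}: listed pattern). Exact value: (14549535/8388608) * pi.

Key step: from the first term 1: the ratio is unreduced: k^2 + 1 divides both sides (C = 1).
Consecutive-term ratio: r(k) = (-1) * (k-7/2) (k+7) / [(k+23/2) (k+1)] - rational in k, leading ratio (-1); with t_0 = 1, classification follows.


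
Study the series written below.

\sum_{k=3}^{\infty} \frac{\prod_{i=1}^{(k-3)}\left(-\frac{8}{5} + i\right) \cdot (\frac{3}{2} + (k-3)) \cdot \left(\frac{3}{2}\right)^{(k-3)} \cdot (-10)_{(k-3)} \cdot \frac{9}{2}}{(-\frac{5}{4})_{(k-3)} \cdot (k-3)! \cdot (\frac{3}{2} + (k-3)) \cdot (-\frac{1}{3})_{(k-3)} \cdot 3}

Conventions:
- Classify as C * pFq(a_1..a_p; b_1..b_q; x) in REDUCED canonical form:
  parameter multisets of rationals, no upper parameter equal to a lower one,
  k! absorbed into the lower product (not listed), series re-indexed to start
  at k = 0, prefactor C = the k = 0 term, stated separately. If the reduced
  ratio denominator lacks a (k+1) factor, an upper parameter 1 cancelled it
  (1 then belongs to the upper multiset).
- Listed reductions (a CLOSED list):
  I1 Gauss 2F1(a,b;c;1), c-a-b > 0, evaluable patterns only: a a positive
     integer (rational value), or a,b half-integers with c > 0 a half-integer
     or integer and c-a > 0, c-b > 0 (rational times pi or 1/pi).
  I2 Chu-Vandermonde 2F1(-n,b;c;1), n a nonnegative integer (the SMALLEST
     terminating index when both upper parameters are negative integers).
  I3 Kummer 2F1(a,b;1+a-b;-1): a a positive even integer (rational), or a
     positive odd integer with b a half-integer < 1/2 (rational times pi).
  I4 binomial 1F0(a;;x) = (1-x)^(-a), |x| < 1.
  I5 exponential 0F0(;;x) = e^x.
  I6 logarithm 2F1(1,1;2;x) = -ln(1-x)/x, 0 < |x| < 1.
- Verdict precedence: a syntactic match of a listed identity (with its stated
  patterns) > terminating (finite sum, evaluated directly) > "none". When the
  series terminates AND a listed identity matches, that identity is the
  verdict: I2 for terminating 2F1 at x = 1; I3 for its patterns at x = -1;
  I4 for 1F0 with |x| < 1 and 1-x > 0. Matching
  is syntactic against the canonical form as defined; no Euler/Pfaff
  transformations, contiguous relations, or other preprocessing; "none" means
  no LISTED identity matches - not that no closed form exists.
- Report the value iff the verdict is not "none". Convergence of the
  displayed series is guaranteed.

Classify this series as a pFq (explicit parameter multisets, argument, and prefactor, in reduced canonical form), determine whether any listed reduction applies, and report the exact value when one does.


Prefactor \frac{3}{2}, argument \frac{3}{2}: 2F2 with upper {-10, -\frac{3}{5}} over lower {-\frac{5}{4}, -\frac{1}{3}}. Verdict: terminating (-10 upstairs). 11 nonzero terms in all; added directly. Its exact value is -\frac{1432128803395617851739}{41880107312011718750}.

First insight: t_0 = \frac{3}{2} here, and the running product (C = 3/2, x = 3/2) telescopes to a rising factorial.
Term ratio: r(k) = \frac{3}{2} * (k-10) (k-\frac{3}{5}) / [(k-\frac{5}{4}) (k-\frac{1}{3}) (k+1)] - poly over poly, x = \frac{3}{2} from leading terms; C = \frac{3}{2} at k = 0.


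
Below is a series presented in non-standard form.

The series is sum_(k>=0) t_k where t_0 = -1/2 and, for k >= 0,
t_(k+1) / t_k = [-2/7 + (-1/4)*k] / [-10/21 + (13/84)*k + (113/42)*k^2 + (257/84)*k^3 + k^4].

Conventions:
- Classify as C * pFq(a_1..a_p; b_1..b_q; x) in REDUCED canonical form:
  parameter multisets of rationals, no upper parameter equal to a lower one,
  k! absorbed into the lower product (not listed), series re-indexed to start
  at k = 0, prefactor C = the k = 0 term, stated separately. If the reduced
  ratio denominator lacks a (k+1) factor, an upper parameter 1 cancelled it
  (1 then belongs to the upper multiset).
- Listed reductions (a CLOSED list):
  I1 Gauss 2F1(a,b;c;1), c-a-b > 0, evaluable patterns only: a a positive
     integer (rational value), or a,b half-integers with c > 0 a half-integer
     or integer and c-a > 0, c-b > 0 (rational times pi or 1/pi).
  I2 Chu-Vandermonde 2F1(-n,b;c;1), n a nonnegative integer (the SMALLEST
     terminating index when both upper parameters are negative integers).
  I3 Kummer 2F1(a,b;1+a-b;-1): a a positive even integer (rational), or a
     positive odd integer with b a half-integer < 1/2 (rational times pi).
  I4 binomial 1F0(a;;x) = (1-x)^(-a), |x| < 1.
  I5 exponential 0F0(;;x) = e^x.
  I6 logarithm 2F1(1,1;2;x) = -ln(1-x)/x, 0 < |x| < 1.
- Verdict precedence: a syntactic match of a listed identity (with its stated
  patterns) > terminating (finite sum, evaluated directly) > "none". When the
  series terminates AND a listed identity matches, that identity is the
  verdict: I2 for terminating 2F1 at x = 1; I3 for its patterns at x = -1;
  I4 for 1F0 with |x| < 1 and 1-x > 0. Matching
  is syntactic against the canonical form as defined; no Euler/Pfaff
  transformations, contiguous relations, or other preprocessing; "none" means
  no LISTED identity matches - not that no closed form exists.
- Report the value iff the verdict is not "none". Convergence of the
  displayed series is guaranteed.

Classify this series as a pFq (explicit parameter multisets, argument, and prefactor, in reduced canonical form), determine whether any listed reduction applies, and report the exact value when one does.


At argument -1/4: a 0F2 with upper {-}, lower {-1/3, 5/4}, scaled by C = -1/2. Verdict: no listed reduction: x = -1/4 and upper {-} fail every I1-I6 pattern.

First insight: t_0 = -1/2 here, and the parameter 8/7 appears in both the upper and lower lists and cancels.
Adjacent-term ratio: r(k) = (-1/4) * 1 / [(k-1/3) (k+5/4) (k+1)] - rational; roots negated = parameters, x = (-1/4), C = -1/2.


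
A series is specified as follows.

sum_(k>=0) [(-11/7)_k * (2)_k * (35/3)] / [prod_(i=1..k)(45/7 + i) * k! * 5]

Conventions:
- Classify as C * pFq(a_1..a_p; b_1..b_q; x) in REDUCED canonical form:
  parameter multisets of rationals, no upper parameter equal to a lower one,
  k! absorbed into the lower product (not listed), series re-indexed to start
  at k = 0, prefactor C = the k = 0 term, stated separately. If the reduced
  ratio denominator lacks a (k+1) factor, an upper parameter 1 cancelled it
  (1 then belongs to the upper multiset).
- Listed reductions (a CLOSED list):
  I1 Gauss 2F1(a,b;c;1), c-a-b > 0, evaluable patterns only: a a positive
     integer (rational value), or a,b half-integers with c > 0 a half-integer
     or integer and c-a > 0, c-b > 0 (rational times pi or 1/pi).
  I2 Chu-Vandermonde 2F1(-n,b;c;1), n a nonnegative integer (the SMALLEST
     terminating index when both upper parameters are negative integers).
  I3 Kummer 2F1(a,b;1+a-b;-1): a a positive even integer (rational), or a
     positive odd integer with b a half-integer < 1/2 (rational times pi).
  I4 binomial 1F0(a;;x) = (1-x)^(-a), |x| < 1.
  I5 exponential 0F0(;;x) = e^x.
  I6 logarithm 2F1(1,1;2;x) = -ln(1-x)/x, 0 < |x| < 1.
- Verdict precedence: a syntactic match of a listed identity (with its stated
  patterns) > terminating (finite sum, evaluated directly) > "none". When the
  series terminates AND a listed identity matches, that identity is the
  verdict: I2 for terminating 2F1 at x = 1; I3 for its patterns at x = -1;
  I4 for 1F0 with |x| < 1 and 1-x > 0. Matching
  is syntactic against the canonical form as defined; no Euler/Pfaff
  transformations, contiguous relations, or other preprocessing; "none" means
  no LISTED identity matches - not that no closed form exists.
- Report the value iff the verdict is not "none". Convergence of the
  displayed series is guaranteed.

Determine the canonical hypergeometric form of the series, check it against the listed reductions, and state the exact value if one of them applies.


x = 1 here; the reduced form reads 2F1, upper {-11/7, 2}, lower {52/7}, C = 7/3. Verdict: Gauss's theorem (I1) fires (x = 1: the Gamma ratio telescopes since c-a-b = 7 > 0 and a = 2 in Z>0). Exact value: 285/196.

Structural cue: t_0 = 7/3 here, and the lower running product (C = 7/3) is a rising factorial.
Consecutive-term ratio: r(k) = 1 * (k-11/7) (k+2) / [(k+52/7) (k+1)] - rational in k. x = 1; t_0 = 7/3; negate the roots.


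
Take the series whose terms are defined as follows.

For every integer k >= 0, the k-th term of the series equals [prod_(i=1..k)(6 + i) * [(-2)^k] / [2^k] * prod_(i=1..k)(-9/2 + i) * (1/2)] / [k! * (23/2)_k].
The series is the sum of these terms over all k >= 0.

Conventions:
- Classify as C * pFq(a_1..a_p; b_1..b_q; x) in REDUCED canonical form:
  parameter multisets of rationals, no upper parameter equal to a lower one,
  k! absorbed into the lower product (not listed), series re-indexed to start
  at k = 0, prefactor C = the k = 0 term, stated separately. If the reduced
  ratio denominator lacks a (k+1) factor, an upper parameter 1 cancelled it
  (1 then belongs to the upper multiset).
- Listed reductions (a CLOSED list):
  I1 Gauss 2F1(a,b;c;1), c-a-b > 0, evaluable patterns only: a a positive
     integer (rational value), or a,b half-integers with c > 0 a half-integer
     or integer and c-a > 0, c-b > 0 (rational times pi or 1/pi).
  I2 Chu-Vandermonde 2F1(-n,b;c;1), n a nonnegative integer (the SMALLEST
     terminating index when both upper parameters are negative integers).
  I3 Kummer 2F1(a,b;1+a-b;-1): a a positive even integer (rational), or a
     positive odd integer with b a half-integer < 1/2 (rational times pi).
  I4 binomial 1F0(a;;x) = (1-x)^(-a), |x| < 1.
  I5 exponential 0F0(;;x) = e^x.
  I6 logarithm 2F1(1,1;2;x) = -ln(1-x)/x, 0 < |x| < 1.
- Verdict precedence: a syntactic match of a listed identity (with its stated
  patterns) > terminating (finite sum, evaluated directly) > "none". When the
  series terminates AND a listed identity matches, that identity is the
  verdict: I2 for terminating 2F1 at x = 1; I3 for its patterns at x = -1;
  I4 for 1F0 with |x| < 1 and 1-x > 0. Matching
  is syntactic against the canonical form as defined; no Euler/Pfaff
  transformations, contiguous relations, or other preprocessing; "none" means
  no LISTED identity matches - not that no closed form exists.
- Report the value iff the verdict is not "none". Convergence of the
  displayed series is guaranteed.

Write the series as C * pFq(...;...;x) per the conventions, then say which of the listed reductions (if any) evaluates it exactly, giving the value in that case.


Key observation: x = (-1) and the running product (C = 1/2, x = -1) telescopes to a rising factorial.
Term ratio: r(k) = (-1) * (k-7/2) (k+7) / [(k+23/2) (k+1)] ; factor over Q: parameters, x = (-1), and C = 1/2.

x = -1 here; the reduced form reads 2F1, upper {-7/2, 7}, lower {23/2}, C = 1/2. Verdict (x = -1): the Kummer evaluation I3 applies (x = -1; c = 23/2 equals 1+a-b for upper {-7/2, 7}: listed pattern). Its exact value is (14549535/16777216) * pi.


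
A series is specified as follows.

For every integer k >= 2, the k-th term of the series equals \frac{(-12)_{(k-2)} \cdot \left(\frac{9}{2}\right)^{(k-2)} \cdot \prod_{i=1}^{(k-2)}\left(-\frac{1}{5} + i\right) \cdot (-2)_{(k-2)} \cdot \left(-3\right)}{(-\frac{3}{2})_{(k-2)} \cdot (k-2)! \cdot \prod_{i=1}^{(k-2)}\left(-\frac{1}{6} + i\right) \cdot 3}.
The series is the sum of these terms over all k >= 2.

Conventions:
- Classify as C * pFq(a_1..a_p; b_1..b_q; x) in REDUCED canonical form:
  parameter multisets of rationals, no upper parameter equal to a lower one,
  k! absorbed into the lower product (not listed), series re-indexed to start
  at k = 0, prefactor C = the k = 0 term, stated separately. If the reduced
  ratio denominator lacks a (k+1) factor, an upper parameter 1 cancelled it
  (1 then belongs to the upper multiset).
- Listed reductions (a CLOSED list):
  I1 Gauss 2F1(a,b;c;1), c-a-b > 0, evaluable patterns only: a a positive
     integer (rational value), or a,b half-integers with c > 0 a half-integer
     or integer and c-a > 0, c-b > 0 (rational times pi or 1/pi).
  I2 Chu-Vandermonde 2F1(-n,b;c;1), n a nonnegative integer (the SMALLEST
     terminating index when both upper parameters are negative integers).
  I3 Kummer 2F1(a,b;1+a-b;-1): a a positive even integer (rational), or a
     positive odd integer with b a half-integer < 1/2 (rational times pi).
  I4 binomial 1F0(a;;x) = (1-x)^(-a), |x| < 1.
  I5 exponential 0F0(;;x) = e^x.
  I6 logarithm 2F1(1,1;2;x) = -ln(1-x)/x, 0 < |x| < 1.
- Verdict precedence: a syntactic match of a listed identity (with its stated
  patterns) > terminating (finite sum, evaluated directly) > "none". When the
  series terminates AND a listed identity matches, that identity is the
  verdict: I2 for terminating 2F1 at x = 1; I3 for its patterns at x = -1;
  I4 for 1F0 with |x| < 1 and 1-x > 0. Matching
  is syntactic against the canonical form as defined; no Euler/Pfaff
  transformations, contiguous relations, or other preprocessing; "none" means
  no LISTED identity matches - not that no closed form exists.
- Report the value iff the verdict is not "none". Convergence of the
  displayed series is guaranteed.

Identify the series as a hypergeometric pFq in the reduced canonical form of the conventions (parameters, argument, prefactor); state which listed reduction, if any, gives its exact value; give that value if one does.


This is -1 * 3F2(-12, -2, \frac{4}{5}; -\frac{3}{2}, \frac{5}{6}; \frac{9}{2}) in reduced canonical form. Verdict: terminating - the sum ends at index 2 because -2 is a negative integer; exact evaluation follows. Exact value: -\frac{411389}{125}.

The tell: x = \frac{9}{2} and the lower running product (prefactor -1) is a rising factorial.
Adjacent-term ratio: r(k) = \frac{9}{2} * (k-12) (k-2) (k+\frac{4}{5}) / [(k-\frac{3}{2}) (k+\frac{5}{6}) (k+1)] - rational; roots negated = parameters, x = \frac{9}{2}, C = -1.
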